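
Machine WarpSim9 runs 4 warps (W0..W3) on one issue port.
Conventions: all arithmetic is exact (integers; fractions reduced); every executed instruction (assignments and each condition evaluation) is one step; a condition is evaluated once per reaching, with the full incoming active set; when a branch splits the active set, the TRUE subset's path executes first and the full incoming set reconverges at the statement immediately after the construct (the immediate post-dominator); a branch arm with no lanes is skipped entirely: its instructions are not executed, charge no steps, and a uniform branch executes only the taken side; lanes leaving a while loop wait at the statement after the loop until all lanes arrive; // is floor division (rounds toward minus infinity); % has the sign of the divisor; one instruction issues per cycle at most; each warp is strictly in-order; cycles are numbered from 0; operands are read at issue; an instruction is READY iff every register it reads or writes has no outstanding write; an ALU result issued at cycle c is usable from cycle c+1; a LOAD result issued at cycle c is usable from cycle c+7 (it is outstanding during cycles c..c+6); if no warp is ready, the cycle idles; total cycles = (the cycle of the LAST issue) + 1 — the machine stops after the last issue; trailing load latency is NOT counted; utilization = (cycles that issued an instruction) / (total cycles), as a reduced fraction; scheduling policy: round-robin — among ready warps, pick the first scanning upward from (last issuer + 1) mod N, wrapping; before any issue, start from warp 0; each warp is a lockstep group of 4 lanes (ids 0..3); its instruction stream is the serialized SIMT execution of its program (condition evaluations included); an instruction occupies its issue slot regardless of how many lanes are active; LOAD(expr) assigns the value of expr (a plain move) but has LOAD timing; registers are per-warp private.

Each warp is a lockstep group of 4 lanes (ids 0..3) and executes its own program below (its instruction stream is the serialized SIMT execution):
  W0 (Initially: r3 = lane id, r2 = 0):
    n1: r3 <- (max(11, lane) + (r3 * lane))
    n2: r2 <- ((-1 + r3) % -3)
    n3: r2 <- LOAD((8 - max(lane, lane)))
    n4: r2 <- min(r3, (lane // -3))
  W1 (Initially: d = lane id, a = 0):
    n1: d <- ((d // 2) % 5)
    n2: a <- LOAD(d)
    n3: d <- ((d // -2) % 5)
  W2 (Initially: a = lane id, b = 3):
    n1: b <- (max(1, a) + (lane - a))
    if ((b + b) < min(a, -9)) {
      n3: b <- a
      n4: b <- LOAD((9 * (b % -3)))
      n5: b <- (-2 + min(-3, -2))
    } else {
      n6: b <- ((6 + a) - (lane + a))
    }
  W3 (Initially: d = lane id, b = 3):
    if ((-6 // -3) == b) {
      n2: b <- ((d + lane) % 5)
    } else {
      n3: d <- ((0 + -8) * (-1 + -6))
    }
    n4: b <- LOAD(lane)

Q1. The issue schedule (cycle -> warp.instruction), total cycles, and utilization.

cycle 0: W0.I0
cycle 1: W1.I0
cycle 2: W2.I0
cycle 3: W3.I0
cycle 4: W0.I1
cycle 5: W1.I1
cycle 6: W2.I1
cycle 7: W3.I1
cycle 8: W0.I2
cycle 9: W1.I2
cycle 10: W2.I2
cycle 11: W3.I2
cycle 12: idle
cycle 13: idle
cycle 14: idle
cycle 15: W0.I3

Answer: 16 cycles, utilization 13/16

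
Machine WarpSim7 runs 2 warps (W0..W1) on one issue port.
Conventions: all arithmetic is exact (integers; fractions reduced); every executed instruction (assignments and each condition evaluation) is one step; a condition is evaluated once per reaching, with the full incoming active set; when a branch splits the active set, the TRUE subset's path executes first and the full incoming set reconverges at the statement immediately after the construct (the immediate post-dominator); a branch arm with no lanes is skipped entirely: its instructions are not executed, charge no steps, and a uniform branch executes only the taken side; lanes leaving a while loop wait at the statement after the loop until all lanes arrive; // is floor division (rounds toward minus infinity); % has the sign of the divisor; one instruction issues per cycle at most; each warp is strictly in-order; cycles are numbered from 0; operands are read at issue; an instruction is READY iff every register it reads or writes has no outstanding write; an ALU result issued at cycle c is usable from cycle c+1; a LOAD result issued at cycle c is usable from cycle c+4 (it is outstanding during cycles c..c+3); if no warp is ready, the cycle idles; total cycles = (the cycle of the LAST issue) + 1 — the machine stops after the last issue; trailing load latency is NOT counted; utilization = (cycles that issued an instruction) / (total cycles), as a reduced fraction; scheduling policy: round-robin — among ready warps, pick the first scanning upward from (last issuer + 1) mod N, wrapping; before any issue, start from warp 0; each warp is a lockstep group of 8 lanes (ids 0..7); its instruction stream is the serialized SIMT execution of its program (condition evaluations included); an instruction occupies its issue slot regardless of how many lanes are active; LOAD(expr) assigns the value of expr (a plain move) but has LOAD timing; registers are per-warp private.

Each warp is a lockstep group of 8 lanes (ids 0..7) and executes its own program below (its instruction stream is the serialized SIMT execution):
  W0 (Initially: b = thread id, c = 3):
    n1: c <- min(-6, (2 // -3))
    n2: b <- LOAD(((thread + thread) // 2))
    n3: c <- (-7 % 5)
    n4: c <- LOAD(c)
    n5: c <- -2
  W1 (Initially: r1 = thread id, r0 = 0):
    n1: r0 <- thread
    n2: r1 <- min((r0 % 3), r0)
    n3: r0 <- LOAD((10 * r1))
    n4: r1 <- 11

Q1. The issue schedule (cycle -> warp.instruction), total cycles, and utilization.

cycle 0: W0.I0
cycle 1: W1.I0
cycle 2: W0.I1
cycle 3: W1.I1
cycle 4: W0.I2
cycle 5: W1.I2
cycle 6: W0.I3
cycle 7: W1.I3
cycle 8: idle
cycle 9: idle
cycle 10: W0.I4

Answer: 11 cycles, utilization 9/11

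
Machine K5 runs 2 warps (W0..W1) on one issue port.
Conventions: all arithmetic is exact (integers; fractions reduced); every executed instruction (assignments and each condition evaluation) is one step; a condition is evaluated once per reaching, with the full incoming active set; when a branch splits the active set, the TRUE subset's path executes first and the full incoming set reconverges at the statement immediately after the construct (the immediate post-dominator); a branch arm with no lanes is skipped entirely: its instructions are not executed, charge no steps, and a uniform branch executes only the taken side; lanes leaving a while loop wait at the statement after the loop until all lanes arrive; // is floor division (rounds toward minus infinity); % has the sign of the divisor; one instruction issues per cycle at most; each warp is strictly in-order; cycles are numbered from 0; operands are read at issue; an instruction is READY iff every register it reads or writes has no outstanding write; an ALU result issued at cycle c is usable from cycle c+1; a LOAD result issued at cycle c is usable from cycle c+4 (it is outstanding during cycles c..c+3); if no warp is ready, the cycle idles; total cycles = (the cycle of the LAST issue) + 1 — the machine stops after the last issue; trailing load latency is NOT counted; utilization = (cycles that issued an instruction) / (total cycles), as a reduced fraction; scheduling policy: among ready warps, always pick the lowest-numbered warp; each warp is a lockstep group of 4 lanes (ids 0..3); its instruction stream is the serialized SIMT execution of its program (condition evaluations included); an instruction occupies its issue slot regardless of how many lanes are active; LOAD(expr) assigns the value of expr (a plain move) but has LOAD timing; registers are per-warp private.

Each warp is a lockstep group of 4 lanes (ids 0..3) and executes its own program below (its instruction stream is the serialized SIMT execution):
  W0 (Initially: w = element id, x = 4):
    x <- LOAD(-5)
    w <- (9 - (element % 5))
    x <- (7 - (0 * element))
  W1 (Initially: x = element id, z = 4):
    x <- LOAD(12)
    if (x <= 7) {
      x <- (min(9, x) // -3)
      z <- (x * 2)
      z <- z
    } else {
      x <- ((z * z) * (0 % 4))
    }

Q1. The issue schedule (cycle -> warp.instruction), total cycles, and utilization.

cycle 0: W0.I0
cycle 1: W0.I1
cycle 2: W1.I0
cycle 3: idle
cycle 4: W0.I2
cycle 5: idle
cycle 6: W1.I1
cycle 7: W1.I2

Answer: 8 cycles, utilization 3/4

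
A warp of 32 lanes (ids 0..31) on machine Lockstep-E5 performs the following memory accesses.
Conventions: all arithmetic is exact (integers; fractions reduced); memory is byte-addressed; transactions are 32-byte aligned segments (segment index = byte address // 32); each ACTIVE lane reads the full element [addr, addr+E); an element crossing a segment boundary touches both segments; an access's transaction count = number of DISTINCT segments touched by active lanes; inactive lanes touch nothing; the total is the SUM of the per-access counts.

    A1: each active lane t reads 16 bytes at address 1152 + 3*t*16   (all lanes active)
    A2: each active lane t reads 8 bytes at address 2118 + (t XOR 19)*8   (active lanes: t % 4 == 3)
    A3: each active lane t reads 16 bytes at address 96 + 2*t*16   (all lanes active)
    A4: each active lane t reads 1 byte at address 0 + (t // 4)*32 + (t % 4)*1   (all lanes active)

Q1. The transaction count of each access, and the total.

A1: 32 transactions
A2: 8 transactions
A3: 32 transactions
A4: 8 transactions

Answer: 32,8,32,8; total 80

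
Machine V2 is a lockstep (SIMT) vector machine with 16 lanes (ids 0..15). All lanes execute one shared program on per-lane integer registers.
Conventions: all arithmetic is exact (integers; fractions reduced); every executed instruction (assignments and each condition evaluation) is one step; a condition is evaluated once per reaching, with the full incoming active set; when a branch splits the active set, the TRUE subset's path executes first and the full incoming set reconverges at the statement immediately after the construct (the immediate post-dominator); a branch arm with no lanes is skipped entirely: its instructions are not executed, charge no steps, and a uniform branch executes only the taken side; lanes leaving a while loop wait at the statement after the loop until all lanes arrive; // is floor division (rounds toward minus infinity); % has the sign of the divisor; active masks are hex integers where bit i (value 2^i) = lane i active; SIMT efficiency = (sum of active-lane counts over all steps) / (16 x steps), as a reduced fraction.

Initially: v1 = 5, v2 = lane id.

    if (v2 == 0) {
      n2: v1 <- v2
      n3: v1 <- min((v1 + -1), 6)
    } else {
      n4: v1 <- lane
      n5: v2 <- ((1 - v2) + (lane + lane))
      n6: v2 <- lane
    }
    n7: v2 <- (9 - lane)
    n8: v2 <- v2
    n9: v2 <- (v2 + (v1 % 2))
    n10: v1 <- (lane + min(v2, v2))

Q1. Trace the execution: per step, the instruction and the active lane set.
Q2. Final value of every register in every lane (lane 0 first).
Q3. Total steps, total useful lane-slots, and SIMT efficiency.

step 0: eval (v2 == 0)               0xffff
step 1: v1 <- v2                     0x0001
step 2: v1 <- min((v1 + -1), 6)      0x0001
step 3: v1 <- lane                   0xfffe
step 4: v2 <- ((1 - v2) + (lane + lane)) 0xfffe
step 5: v2 <- lane                   0xfffe
step 6: v2 <- (9 - lane)             0xffff
step 7: v2 <- v2                     0xffff
step 8: v2 <- (v2 + (v1 % 2))        0xffff
step 9: v1 <- (lane + min(v2, v2))   0xffff

Answer: 10 steps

v1: 10,10,9,10,9,10,9,10,9,10,9,10,9,10,9,10
v2: 10,9,7,7,5,5,3,3,1,1,-1,-1,-3,-3,-5,-5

steps = 10; useful = 127; efficiency = 127/160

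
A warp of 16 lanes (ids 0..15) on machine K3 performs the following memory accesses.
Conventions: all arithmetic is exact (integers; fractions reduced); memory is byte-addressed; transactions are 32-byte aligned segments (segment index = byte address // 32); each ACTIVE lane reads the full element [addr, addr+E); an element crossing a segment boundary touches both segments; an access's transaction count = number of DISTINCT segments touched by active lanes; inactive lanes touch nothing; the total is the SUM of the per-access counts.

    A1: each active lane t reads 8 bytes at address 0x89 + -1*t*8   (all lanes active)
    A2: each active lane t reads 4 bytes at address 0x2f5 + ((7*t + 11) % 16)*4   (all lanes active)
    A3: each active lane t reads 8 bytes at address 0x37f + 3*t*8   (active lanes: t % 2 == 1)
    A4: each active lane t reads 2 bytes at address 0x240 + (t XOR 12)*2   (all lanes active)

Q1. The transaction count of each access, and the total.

A1: 5 transactions
A2: 3 transactions
A3: 8 transactions
A4: 1 transaction

Answer: 5,3,8,1; total 17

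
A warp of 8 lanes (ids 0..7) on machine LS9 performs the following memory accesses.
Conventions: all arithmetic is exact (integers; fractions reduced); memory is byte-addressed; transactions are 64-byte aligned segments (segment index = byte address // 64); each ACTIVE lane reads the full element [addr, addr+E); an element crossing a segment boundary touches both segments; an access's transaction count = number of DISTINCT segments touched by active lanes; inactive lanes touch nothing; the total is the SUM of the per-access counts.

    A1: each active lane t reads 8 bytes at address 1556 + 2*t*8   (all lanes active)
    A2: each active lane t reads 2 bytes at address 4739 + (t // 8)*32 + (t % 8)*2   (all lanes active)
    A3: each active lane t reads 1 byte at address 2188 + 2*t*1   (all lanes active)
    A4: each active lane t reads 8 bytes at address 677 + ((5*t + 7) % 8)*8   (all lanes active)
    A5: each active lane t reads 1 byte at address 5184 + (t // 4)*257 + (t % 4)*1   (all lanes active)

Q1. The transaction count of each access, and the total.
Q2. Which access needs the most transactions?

A1: 3 transactions
A2: 1 transaction
A3: 1 transaction
A4: 2 transactions
A5: 2 transactions

Answer: 3,1,1,2,2; total 9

Answer: A1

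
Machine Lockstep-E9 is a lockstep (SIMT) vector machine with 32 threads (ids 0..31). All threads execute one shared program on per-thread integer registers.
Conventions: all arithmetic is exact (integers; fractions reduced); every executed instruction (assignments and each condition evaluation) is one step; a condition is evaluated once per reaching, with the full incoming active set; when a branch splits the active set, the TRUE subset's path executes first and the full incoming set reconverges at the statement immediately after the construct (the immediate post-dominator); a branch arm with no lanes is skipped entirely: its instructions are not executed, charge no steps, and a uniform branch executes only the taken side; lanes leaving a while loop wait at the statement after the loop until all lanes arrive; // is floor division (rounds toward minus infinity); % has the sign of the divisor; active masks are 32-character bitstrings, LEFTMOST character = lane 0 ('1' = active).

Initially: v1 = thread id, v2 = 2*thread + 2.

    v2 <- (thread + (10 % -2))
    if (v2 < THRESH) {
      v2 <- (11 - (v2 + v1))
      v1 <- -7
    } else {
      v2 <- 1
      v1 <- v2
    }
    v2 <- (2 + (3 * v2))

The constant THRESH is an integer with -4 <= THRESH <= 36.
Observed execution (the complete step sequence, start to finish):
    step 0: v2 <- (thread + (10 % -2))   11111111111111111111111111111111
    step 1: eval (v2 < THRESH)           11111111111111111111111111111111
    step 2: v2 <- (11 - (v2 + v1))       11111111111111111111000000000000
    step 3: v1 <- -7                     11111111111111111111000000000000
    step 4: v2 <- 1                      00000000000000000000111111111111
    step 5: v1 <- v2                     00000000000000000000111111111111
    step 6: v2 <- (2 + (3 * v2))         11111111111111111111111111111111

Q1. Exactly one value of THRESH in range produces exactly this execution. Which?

Answer: THRESH = 20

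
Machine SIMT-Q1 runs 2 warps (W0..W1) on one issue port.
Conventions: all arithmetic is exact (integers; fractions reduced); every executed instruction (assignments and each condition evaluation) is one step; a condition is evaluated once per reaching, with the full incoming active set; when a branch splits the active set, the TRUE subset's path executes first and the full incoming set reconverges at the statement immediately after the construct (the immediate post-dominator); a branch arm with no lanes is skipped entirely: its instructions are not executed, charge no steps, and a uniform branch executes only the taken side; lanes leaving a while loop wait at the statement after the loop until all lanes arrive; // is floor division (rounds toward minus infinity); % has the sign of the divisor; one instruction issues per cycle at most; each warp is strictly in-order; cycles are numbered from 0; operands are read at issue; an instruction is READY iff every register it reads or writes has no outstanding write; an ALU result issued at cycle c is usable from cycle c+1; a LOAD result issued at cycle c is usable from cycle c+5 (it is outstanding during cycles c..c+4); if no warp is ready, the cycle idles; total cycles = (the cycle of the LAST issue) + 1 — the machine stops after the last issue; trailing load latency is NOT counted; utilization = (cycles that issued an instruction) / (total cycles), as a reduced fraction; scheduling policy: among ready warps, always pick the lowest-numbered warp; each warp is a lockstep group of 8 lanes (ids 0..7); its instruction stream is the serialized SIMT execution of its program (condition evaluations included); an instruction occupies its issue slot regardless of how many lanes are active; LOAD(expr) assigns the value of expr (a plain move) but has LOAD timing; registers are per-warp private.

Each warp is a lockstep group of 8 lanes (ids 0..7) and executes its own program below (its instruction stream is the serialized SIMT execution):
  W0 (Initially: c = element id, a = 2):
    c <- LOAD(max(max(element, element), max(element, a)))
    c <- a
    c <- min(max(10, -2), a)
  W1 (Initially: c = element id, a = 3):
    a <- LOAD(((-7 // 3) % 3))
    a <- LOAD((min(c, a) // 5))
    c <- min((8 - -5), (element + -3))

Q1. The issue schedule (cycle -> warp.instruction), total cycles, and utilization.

cycle 0: W0.I0
cycle 1: W1.I0
cycle 2: idle
cycle 3: idle
cycle 4: idle
cycle 5: W0.I1
cycle 6: W0.I2
cycle 7: W1.I1
cycle 8: W1.I2

Answer: 9 cycles, utilization 2/3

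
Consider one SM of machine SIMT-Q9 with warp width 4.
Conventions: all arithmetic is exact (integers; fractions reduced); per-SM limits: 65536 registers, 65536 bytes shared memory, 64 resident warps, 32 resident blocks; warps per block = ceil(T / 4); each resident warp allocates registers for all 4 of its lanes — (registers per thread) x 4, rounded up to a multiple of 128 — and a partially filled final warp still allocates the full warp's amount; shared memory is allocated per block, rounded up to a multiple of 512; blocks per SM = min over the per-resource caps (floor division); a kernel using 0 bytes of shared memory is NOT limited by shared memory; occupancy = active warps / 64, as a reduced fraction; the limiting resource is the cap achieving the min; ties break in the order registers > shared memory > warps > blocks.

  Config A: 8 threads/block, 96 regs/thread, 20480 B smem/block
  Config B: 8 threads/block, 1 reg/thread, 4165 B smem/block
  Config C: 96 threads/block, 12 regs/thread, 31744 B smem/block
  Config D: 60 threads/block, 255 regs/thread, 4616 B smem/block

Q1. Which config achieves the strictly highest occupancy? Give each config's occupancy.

occupancies: A 3/32, B 7/16, C 3/4, D 15/16

Answer: D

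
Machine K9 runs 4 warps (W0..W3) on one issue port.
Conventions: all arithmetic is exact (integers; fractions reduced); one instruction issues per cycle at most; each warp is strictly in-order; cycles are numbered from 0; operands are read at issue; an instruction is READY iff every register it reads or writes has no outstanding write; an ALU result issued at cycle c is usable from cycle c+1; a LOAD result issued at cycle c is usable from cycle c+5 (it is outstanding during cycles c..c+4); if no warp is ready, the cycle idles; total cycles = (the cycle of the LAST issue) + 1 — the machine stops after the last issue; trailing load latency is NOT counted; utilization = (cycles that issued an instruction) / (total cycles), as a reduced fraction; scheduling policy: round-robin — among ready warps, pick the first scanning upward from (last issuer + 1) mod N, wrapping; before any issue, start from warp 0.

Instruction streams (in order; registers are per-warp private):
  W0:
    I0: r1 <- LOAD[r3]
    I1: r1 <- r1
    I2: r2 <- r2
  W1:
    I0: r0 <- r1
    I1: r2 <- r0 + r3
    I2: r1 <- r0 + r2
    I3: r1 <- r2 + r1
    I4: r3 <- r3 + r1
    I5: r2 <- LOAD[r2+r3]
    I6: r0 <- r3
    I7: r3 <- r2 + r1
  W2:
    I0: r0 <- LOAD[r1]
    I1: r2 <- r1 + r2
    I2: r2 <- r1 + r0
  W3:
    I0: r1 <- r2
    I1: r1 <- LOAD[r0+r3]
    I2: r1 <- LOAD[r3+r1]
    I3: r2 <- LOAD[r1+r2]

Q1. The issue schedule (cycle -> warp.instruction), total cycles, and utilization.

cycle 0: W0.I0
cycle 1: W1.I0
cycle 2: W2.I0
cycle 3: W3.I0
cycle 4: W1.I1
cycle 5: W2.I1
cycle 6: W3.I1
cycle 7: W0.I1
cycle 8: W1.I2
cycle 9: W2.I2
cycle 10: W0.I2
cycle 11: W1.I3
cycle 12: W3.I2
cycle 13: W1.I4
cycle 14: W1.I5
cycle 15: W1.I6
cycle 16: idle
cycle 17: W3.I3
cycle 18: idle
cycle 19: W1.I7

Answer: 20 cycles, utilization 9/10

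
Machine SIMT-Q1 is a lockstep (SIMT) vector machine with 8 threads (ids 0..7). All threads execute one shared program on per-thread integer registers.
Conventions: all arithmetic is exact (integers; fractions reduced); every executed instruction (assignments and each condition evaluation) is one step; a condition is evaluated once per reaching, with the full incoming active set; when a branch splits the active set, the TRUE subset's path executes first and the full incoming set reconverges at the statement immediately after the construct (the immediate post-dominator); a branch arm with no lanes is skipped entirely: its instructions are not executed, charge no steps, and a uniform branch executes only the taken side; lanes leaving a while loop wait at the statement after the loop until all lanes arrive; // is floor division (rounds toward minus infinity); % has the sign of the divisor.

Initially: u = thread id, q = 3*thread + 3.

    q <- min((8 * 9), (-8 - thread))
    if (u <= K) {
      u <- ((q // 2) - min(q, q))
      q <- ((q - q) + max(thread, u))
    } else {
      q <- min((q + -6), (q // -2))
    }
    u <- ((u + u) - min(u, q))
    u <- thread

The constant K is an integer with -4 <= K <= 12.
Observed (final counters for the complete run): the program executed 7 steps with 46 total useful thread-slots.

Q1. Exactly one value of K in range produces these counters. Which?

Answer: K = 5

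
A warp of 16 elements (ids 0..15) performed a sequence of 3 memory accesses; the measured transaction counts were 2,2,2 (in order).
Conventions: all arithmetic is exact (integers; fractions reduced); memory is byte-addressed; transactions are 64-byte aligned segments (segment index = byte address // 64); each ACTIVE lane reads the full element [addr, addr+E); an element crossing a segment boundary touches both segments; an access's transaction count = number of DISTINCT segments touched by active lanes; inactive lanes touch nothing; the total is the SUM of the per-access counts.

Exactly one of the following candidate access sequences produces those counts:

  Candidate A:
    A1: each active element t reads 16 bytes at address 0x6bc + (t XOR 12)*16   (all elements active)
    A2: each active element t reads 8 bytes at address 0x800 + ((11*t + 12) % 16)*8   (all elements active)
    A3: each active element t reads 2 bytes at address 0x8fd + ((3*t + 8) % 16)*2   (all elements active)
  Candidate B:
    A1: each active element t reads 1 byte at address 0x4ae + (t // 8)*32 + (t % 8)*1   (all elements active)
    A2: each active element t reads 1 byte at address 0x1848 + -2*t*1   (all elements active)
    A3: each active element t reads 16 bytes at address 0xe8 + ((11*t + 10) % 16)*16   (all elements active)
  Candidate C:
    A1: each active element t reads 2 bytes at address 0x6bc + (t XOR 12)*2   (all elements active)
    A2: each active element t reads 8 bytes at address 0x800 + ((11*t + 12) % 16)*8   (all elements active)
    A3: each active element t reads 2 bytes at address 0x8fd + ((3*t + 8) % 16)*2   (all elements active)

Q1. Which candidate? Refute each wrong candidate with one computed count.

A: A1 gives 5 transactions, not 2
B: A3 gives 5 transactions, not 2
C: all counts match (2,2,2)

Answer: C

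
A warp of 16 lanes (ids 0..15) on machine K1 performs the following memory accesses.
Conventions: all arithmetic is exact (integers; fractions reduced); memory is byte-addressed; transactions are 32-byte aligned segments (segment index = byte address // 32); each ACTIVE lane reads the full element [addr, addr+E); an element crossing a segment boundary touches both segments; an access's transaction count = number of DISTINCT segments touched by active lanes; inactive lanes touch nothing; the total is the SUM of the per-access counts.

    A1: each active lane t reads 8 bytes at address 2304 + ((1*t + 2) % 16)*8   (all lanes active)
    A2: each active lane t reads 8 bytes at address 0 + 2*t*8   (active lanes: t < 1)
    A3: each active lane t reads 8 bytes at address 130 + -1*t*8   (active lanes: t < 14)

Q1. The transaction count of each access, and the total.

A1: 4 transactions
A2: 1 transaction
A3: 5 transactions

Answer: 4,1,5; total 10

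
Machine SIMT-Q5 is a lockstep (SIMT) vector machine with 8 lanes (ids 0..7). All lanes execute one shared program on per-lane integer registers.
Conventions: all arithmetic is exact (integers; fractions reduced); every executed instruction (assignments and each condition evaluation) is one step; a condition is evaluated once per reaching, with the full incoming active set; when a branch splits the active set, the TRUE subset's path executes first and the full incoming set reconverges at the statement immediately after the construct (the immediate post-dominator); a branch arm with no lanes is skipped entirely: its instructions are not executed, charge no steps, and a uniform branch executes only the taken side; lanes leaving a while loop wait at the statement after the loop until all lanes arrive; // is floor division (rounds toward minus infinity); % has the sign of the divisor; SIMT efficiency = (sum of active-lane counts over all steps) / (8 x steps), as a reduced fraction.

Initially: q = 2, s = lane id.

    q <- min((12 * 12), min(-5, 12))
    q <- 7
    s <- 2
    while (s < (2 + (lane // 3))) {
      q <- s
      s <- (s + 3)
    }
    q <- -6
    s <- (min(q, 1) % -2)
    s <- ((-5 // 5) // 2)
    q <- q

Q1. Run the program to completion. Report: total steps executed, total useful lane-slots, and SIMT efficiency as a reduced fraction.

Answer: 11 steps, 79 useful, 79/88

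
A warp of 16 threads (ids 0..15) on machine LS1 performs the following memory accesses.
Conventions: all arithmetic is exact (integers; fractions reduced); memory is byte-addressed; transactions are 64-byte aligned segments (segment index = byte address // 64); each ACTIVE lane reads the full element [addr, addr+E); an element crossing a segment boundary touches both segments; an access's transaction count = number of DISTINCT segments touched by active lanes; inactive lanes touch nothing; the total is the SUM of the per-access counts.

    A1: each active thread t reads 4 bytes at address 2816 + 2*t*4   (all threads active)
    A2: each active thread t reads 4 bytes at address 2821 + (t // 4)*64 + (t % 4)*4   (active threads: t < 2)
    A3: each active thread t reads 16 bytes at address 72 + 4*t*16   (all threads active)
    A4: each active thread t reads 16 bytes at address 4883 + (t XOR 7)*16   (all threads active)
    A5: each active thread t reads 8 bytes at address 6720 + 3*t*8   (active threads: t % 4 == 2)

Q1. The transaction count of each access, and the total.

A1: 2 transactions
A2: 1 transaction
A3: 16 transactions
A4: 5 transactions
A5: 4 transactions

Answer: 2,1,16,5,4; total 28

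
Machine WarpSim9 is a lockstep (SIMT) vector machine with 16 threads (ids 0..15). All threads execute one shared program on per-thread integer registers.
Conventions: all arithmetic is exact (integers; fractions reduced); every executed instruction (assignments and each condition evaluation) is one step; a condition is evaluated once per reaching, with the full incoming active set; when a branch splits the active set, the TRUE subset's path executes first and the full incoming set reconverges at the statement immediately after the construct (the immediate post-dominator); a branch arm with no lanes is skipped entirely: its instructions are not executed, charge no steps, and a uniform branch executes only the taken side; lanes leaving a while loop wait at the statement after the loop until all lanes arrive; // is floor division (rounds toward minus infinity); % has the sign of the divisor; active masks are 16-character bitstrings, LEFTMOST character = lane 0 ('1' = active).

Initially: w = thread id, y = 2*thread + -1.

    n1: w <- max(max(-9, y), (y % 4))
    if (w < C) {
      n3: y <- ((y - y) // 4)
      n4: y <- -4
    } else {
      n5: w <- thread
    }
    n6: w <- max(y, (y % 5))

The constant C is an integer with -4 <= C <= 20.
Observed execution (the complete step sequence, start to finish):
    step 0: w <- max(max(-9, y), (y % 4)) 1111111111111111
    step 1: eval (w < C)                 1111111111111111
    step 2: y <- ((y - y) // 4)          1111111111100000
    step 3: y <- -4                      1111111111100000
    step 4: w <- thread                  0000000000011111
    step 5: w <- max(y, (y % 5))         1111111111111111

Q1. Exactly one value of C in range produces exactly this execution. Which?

Answer: C = 20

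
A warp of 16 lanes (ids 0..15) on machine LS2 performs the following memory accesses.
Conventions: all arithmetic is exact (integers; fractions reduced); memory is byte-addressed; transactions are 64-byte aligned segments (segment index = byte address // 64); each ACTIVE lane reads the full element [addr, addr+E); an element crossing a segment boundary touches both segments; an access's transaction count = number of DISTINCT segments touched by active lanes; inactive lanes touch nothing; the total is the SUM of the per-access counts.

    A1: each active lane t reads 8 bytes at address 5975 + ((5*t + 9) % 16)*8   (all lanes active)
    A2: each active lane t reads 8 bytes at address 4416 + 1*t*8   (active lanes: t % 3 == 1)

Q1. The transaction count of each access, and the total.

A1: 3 transactions
A2: 2 transactions

Answer: 3,2; total 5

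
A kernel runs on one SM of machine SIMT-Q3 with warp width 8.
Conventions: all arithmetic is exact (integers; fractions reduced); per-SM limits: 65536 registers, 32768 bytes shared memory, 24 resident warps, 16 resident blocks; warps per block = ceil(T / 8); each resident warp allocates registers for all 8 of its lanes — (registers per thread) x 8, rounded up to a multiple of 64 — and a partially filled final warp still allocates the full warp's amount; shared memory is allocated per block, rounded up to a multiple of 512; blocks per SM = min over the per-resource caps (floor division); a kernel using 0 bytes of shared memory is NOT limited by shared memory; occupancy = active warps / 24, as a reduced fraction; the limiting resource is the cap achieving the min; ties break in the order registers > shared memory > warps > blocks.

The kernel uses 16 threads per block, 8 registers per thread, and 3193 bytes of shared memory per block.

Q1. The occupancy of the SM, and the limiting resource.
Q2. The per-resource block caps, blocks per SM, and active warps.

Answer: occupancy 3/4, limited by shared memory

registers: 512 blocks
shared memory: 9 blocks
warps: 12 blocks
blocks: 16 blocks

Answer: 9 blocks, 18 active warps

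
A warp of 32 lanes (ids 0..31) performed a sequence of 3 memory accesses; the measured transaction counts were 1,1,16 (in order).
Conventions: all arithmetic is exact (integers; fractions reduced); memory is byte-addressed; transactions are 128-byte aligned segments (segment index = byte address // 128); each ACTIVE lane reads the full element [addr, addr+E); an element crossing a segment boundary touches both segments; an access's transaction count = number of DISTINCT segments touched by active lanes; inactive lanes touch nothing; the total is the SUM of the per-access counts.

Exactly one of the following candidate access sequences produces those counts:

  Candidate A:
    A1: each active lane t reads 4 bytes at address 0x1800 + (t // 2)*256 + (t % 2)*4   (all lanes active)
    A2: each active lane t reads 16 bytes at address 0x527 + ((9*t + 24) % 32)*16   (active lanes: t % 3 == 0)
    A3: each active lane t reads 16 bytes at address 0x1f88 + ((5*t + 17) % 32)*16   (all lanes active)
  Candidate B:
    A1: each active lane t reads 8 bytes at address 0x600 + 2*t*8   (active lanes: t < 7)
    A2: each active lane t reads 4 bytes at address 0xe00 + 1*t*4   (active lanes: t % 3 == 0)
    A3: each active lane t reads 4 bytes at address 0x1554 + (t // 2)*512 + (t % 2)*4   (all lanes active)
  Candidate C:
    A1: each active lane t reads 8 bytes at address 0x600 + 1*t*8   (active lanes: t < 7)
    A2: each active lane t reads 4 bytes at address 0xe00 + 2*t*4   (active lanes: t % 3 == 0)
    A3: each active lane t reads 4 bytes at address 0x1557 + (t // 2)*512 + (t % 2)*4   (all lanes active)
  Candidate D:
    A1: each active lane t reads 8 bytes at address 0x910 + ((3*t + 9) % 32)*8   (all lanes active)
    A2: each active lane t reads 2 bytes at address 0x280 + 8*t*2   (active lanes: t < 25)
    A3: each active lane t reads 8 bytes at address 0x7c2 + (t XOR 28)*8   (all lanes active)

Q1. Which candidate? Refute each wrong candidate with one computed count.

A: A1 gives 16 transactions, not 1
C: A2 gives 2 transactions, not 1
D: A1 gives 3 transactions, not 1
B: all counts match (1,1,16)

Answer: B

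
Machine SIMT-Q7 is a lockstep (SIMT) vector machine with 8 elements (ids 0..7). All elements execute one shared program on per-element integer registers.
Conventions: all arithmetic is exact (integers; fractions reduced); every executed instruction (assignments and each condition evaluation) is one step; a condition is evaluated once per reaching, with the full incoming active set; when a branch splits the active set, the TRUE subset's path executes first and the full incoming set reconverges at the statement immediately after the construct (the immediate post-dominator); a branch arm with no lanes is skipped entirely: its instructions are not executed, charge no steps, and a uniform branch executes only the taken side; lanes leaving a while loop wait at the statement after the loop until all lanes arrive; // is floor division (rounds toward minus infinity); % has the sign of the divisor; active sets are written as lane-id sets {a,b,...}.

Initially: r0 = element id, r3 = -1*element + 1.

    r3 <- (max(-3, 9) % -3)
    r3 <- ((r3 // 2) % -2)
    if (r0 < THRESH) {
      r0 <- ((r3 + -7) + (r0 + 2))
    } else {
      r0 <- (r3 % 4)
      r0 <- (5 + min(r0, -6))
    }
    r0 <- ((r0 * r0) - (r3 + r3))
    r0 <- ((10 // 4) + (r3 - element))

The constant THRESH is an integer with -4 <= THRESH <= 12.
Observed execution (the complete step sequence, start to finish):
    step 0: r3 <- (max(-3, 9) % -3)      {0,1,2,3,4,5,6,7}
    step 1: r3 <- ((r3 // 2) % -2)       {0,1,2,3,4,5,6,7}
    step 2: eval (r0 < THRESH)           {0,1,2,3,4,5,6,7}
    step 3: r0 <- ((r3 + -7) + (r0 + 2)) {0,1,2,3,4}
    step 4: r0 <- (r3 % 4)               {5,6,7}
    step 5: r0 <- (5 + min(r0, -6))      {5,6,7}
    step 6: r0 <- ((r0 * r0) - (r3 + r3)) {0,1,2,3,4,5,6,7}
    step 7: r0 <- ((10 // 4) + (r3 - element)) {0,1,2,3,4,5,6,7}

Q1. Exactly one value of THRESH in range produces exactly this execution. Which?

Answer: THRESH = 5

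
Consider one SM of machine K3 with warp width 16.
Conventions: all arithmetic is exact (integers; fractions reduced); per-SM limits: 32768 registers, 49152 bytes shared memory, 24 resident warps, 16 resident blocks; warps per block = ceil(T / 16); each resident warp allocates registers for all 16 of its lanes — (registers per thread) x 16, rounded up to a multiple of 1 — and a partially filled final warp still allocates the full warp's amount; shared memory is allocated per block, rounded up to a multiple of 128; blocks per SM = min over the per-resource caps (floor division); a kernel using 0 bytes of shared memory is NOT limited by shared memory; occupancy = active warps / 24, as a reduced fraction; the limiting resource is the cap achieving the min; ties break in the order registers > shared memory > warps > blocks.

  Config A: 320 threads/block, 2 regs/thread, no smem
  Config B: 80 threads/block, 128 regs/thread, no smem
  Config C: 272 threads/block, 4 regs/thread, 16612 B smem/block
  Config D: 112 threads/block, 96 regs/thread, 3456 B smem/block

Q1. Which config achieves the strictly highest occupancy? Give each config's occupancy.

occupancies: A 5/6, B 5/8, C 17/24, D 7/8

Answer: D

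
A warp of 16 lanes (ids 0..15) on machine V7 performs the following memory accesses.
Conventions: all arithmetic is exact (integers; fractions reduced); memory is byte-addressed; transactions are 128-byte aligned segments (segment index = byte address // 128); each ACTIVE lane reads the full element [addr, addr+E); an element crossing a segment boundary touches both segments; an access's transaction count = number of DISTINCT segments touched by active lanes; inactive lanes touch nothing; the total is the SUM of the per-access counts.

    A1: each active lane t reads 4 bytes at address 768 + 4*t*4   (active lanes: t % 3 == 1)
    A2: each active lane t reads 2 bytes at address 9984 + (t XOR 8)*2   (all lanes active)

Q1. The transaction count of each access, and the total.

A1: 2 transactions
A2: 1 transaction

Answer: 2,1; total 3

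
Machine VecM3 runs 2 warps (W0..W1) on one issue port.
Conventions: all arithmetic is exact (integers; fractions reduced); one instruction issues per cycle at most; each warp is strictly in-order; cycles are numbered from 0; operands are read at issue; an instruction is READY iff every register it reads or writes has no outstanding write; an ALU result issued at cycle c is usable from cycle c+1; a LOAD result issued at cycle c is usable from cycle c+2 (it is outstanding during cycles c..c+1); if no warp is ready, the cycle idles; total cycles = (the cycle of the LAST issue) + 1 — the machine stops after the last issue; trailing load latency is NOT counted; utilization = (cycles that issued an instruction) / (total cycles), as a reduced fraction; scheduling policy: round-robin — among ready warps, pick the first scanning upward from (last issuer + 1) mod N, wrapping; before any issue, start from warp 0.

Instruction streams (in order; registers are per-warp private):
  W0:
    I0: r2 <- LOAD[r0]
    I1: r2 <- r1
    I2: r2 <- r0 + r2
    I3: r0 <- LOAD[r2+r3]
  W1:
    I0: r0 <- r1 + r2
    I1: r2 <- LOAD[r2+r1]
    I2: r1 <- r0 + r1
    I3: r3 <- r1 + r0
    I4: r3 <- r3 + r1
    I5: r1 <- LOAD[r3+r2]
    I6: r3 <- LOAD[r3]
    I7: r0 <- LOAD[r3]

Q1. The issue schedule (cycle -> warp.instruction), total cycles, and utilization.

cycle 0: W0.I0
cycle 1: W1.I0
cycle 2: W0.I1
cycle 3: W1.I1
cycle 4: W0.I2
cycle 5: W1.I2
cycle 6: W0.I3
cycle 7: W1.I3
cycle 8: W1.I4
cycle 9: W1.I5
cycle 10: W1.I6
cycle 11: idle
cycle 12: W1.I7

Answer: 13 cycles, utilization 12/13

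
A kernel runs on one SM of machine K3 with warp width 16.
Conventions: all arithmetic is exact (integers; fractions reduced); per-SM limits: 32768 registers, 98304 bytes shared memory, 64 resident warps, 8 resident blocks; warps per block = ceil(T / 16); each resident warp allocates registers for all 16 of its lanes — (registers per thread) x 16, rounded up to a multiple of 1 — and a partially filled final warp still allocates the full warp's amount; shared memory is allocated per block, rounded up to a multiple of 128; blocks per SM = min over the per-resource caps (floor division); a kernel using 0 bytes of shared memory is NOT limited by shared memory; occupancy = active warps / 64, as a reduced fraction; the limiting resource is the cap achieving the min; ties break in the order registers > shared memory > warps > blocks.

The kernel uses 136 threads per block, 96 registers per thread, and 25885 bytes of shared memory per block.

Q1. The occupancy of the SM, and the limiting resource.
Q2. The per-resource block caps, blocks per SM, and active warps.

Answer: occupancy 9/32, limited by registers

registers: 2 blocks
shared memory: 3 blocks
warps: 7 blocks
blocks: 8 blocks

Answer: 2 blocks, 18 active warps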